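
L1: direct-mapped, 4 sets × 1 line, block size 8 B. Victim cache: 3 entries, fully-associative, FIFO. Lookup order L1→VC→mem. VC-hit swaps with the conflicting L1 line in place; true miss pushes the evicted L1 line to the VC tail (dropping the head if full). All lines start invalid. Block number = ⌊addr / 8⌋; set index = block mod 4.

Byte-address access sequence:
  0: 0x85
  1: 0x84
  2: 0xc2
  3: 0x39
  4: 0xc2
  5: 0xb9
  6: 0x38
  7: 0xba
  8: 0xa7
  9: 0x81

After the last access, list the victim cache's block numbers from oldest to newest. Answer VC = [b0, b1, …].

#0 0x85→b16/s0 MISS; vc=[]
#1 0x84→b16/s0 L1-HIT; vc=[]
#2 0xc2→b24/s0 MISS; vc=[16]
#3 0x39→b7/s3 MISS; vc=[16]
#4 0xc2→b24/s0 L1-HIT; vc=[16]
#5 0xb9→b23/s3 MISS; vc=[16,7]
#6 0x38→b7/s3 VC-HIT; vc=[16,23]
#7 0xba→b23/s3 VC-HIT; vc=[16,7]
#8 0xa7→b20/s0 MISS; vc=[16,7,24]
#9 0x81→b16/s0 VC-HIT; vc=[20,7,24]

VC = [20, 7, 24]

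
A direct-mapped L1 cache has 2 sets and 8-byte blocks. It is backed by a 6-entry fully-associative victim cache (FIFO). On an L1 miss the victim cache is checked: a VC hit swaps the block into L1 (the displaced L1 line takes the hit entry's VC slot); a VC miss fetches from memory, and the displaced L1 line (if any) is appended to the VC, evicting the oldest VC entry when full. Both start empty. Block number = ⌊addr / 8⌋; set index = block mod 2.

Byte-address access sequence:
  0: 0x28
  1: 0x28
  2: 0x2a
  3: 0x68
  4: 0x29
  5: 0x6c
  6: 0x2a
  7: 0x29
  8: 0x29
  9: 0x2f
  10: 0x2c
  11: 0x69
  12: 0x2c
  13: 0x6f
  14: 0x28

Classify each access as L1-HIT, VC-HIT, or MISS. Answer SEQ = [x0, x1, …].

SEQ = [MISS, L1-HIT, L1-HIT, MISS, VC-HIT, VC-HIT, VC-HIT, L1-HIT, L1-HIT, L1-HIT, L1-HIT, VC-HIT, VC-HIT, VC-HIT, VC-HIT]

0: 0x28 (blk 5, set 1) → MISS  vc=[]
1: 0x28 (blk 5, set 1) → L1-HIT  vc=[]
2: 0x2a (blk 5, set 1) → L1-HIT  vc=[]
3: 0x68 (blk 13, set 1) → MISS  vc=[5]
4: 0x29 (blk 5, set 1) → VC-HIT  vc=[13]
5: 0x6c (blk 13, set 1) → VC-HIT  vc=[5]
6: 0x2a (blk 5, set 1) → VC-HIT  vc=[13]
7: 0x29 (blk 5, set 1) → L1-HIT  vc=[13]
8: 0x29 (blk 5, set 1) → L1-HIT  vc=[13]
9: 0x2f (blk 5, set 1) → L1-HIT  vc=[13]
10: 0x2c (blk 5, set 1) → L1-HIT  vc=[13]
11: 0x69 (blk 13, set 1) → VC-HIT  vc=[5]
12: 0x2c (blk 5, set 1) → VC-HIT  vc=[13]
13: 0x6f (blk 13, set 1) → VC-HIT  vc=[5]
14: 0x28 (blk 5, set 1) → VC-HIT  vc=[13]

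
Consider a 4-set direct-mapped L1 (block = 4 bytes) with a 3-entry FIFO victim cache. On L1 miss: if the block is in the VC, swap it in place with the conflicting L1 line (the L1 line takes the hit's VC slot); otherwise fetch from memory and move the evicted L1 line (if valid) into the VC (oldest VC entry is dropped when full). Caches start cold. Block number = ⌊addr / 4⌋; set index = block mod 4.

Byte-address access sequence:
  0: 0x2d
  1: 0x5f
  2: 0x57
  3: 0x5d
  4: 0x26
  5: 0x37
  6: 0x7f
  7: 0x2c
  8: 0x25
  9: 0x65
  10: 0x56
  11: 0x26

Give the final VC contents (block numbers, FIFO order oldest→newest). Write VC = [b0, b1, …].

#0 0x2d→b11/s3 MISS; vc=[]
#1 0x5f→b23/s3 MISS; vc=[11]
#2 0x57→b21/s1 MISS; vc=[11]
#3 0x5d→b23/s3 L1-HIT; vc=[11]
#4 0x26→b9/s1 MISS; vc=[11,21]
#5 0x37→b13/s1 MISS; vc=[11,21,9]
#6 0x7f→b31/s3 MISS; vc=[21,9,23]
#7 0x2c→b11/s3 MISS; vc=[9,23,31]
#8 0x25→b9/s1 VC-HIT; vc=[13,23,31]
#9 0x65→b25/s1 MISS; vc=[23,31,9]
#10 0x56→b21/s1 MISS; vc=[31,9,25]
#11 0x26→b9/s1 VC-HIT; vc=[31,21,25]

VC = [31, 21, 25]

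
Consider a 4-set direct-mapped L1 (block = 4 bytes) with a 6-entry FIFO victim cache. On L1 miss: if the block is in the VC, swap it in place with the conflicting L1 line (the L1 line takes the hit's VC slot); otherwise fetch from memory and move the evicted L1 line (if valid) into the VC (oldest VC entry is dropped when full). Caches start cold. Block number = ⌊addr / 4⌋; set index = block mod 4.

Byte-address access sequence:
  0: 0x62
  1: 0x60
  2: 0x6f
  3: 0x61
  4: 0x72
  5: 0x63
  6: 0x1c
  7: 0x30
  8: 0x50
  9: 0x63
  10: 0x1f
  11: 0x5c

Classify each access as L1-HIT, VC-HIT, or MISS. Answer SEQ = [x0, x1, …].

SEQ = [MISS, L1-HIT, MISS, L1-HIT, MISS, VC-HIT, MISS, MISS, MISS, VC-HIT, L1-HIT, MISS]

0: 0x62 (blk 24, set 0) → MISS  vc=[]
1: 0x60 (blk 24, set 0) → L1-HIT  vc=[]
2: 0x6f (blk 27, set 3) → MISS  vc=[]
3: 0x61 (blk 24, set 0) → L1-HIT  vc=[]
4: 0x72 (blk 28, set 0) → MISS  vc=[24]
5: 0x63 (blk 24, set 0) → VC-HIT  vc=[28]
6: 0x1c (blk 7, set 3) → MISS  vc=[28, 27]
7: 0x30 (blk 12, set 0) → MISS  vc=[28, 27, 24]
8: 0x50 (blk 20, set 0) → MISS  vc=[28, 27, 24, 12]
9: 0x63 (blk 24, set 0) → VC-HIT  vc=[28, 27, 20, 12]
10: 0x1f (blk 7, set 3) → L1-HIT  vc=[28, 27, 20, 12]
11: 0x5c (blk 23, set 3) → MISS  vc=[28, 27, 20, 12, 7]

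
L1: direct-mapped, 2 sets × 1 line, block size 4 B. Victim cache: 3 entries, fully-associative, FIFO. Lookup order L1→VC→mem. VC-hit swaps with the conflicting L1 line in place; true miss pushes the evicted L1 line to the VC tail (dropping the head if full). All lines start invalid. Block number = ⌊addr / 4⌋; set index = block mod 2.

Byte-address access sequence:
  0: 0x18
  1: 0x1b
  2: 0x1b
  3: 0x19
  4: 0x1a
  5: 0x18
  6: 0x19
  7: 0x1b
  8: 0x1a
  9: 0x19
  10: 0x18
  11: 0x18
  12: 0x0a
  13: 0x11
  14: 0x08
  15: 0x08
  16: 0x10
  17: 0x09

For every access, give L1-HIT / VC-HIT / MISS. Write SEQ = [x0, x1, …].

SEQ = [MISS, L1-HIT, L1-HIT, L1-HIT, L1-HIT, L1-HIT, L1-HIT, L1-HIT, L1-HIT, L1-HIT, L1-HIT, L1-HIT, MISS, MISS, VC-HIT, L1-HIT, VC-HIT, VC-HIT]

#0 0x18→b6/s0 MISS; vc=[]
#1 0x1b→b6/s0 L1-HIT; vc=[]
#2 0x1b→b6/s0 L1-HIT; vc=[]
#3 0x19→b6/s0 L1-HIT; vc=[]
#4 0x1a→b6/s0 L1-HIT; vc=[]
#5 0x18→b6/s0 L1-HIT; vc=[]
#6 0x19→b6/s0 L1-HIT; vc=[]
#7 0x1b→b6/s0 L1-HIT; vc=[]
#8 0x1a→b6/s0 L1-HIT; vc=[]
#9 0x19→b6/s0 L1-HIT; vc=[]
#10 0x18→b6/s0 L1-HIT; vc=[]
#11 0x18→b6/s0 L1-HIT; vc=[]
#12 0xa→b2/s0 MISS; vc=[6]
#13 0x11→b4/s0 MISS; vc=[6,2]
#14 0x8→b2/s0 VC-HIT; vc=[6,4]
#15 0x8→b2/s0 L1-HIT; vc=[6,4]
#16 0x10→b4/s0 VC-HIT; vc=[6,2]
#17 0x9→b2/s0 VC-HIT; vc=[6,4]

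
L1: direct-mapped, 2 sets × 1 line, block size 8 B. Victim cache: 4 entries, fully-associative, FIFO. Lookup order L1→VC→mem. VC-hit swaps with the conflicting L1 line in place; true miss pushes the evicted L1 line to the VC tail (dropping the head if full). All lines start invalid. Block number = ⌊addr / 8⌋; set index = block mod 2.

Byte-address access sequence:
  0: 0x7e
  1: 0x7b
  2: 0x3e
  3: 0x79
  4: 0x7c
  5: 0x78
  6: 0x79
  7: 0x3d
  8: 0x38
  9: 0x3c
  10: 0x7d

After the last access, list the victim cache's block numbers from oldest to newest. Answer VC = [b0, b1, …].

  [0] addr=0x7e blk=15 s=1: MISS | VC []
  [1] addr=0x7b blk=15 s=1: L1-HIT | VC []
  [2] addr=0x3e blk=7 s=1: MISS | VC [15]
  [3] addr=0x79 blk=15 s=1: VC-HIT | VC [7]
  [4] addr=0x7c blk=15 s=1: L1-HIT | VC [7]
  [5] addr=0x78 blk=15 s=1: L1-HIT | VC [7]
  [6] addr=0x79 blk=15 s=1: L1-HIT | VC [7]
  [7] addr=0x3d blk=7 s=1: VC-HIT | VC [15]
  [8] addr=0x38 blk=7 s=1: L1-HIT | VC [15]
  [9] addr=0x3c blk=7 s=1: L1-HIT | VC [15]
  [10] addr=0x7d blk=15 s=1: VC-HIT | VC [7]

VC = [7]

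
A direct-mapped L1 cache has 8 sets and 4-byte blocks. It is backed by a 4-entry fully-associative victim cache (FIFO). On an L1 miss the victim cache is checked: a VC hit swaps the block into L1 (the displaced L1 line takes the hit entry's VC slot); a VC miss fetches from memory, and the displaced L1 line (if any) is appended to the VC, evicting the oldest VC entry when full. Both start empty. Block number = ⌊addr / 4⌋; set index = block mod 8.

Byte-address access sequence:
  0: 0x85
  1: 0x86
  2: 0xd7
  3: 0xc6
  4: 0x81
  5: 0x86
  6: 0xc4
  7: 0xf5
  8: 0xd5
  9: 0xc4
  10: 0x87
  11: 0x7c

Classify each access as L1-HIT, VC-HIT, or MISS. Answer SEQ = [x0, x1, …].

SEQ = [MISS, L1-HIT, MISS, MISS, MISS, VC-HIT, VC-HIT, MISS, VC-HIT, L1-HIT, VC-HIT, MISS]

#0 0x85→b33/s1 MISS; vc=[]
#1 0x86→b33/s1 L1-HIT; vc=[]
#2 0xd7→b53/s5 MISS; vc=[]
#3 0xc6→b49/s1 MISS; vc=[33]
#4 0x81→b32/s0 MISS; vc=[33]
#5 0x86→b33/s1 VC-HIT; vc=[49]
#6 0xc4→b49/s1 VC-HIT; vc=[33]
#7 0xf5→b61/s5 MISS; vc=[33,53]
#8 0xd5→b53/s5 VC-HIT; vc=[33,61]
#9 0xc4→b49/s1 L1-HIT; vc=[33,61]
#10 0x87→b33/s1 VC-HIT; vc=[49,61]
#11 0x7c→b31/s7 MISS; vc=[49,61]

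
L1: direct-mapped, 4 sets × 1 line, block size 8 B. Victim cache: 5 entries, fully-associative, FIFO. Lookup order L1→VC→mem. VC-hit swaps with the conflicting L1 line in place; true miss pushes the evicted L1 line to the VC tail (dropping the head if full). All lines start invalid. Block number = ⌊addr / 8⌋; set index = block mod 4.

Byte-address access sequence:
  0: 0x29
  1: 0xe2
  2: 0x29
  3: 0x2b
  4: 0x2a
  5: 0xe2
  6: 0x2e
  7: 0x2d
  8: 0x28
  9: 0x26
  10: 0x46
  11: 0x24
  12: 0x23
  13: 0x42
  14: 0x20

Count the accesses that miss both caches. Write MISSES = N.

#0 0x29→b5/s1 MISS; vc=[]
#1 0xe2→b28/s0 MISS; vc=[]
#2 0x29→b5/s1 L1-HIT; vc=[]
#3 0x2b→b5/s1 L1-HIT; vc=[]
#4 0x2a→b5/s1 L1-HIT; vc=[]
#5 0xe2→b28/s0 L1-HIT; vc=[]
#6 0x2e→b5/s1 L1-HIT; vc=[]
#7 0x2d→b5/s1 L1-HIT; vc=[]
#8 0x28→b5/s1 L1-HIT; vc=[]
#9 0x26→b4/s0 MISS; vc=[28]
#10 0x46→b8/s0 MISS; vc=[28,4]
#11 0x24→b4/s0 VC-HIT; vc=[28,8]
#12 0x23→b4/s0 L1-HIT; vc=[28,8]
#13 0x42→b8/s0 VC-HIT; vc=[28,4]
#14 0x20→b4/s0 VC-HIT; vc=[28,8]

MISSES = 4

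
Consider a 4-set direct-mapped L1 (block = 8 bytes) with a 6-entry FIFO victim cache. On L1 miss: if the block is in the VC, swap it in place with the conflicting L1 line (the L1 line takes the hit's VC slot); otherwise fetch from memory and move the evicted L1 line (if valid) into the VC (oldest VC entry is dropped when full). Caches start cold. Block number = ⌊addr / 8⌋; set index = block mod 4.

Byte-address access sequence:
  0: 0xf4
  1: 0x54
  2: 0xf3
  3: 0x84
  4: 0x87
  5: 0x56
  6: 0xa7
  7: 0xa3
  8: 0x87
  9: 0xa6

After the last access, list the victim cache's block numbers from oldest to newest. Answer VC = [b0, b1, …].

VC = [30, 16]

  [0] addr=0xf4 blk=30 s=2: MISS | VC []
  [1] addr=0x54 blk=10 s=2: MISS | VC [30]
  [2] addr=0xf3 blk=30 s=2: VC-HIT | VC [10]
  [3] addr=0x84 blk=16 s=0: MISS | VC [10]
  [4] addr=0x87 blk=16 s=0: L1-HIT | VC [10]
  [5] addr=0x56 blk=10 s=2: VC-HIT | VC [30]
  [6] addr=0xa7 blk=20 s=0: MISS | VC [30, 16]
  [7] addr=0xa3 blk=20 s=0: L1-HIT | VC [30, 16]
  [8] addr=0x87 blk=16 s=0: VC-HIT | VC [30, 20]
  [9] addr=0xa6 blk=20 s=0: VC-HIT | VC [30, 16]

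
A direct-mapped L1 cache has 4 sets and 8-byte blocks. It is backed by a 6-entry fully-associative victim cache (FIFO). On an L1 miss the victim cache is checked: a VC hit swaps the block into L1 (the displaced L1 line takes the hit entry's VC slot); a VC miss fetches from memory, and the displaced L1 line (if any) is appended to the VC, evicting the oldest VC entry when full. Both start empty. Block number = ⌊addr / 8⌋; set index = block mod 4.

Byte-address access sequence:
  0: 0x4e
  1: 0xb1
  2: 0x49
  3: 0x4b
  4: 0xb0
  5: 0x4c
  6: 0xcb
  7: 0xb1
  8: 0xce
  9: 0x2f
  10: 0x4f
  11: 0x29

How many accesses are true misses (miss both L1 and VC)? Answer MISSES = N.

MISSES = 4

  [0] addr=0x4e blk=9 s=1: MISS | VC []
  [1] addr=0xb1 blk=22 s=2: MISS | VC []
  [2] addr=0x49 blk=9 s=1: L1-HIT | VC []
  [3] addr=0x4b blk=9 s=1: L1-HIT | VC []
  [4] addr=0xb0 blk=22 s=2: L1-HIT | VC []
  [5] addr=0x4c blk=9 s=1: L1-HIT | VC []
  [6] addr=0xcb blk=25 s=1: MISS | VC [9]
  [7] addr=0xb1 blk=22 s=2: L1-HIT | VC [9]
  [8] addr=0xce blk=25 s=1: L1-HIT | VC [9]
  [9] addr=0x2f blk=5 s=1: MISS | VC [9, 25]
  [10] addr=0x4f blk=9 s=1: VC-HIT | VC [5, 25]
  [11] addr=0x29 blk=5 s=1: VC-HIT | VC [9, 25]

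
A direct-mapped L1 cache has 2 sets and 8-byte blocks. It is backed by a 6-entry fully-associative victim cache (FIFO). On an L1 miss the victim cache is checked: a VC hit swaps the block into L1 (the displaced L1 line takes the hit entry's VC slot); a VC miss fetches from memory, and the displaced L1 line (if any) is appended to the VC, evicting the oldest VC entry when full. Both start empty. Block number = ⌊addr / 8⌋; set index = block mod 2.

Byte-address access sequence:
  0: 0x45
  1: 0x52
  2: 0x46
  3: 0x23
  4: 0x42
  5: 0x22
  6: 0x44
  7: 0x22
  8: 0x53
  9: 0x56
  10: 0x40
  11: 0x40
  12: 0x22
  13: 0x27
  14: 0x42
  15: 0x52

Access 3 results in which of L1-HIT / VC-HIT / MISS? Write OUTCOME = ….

0: 0x45 (blk 8, set 0) → MISS  vc=[]
1: 0x52 (blk 10, set 0) → MISS  vc=[8]
2: 0x46 (blk 8, set 0) → VC-HIT  vc=[10]
3: 0x23 (blk 4, set 0) → MISS  vc=[10, 8]
4: 0x42 (blk 8, set 0) → VC-HIT  vc=[10, 4]
5: 0x22 (blk 4, set 0) → VC-HIT  vc=[10, 8]
6: 0x44 (blk 8, set 0) → VC-HIT  vc=[10, 4]
7: 0x22 (blk 4, set 0) → VC-HIT  vc=[10, 8]
8: 0x53 (blk 10, set 0) → VC-HIT  vc=[4, 8]
9: 0x56 (blk 10, set 0) → L1-HIT  vc=[4, 8]
10: 0x40 (blk 8, set 0) → VC-HIT  vc=[4, 10]
11: 0x40 (blk 8, set 0) → L1-HIT  vc=[4, 10]
12: 0x22 (blk 4, set 0) → VC-HIT  vc=[8, 10]
13: 0x27 (blk 4, set 0) → L1-HIT  vc=[8, 10]
14: 0x42 (blk 8, set 0) → VC-HIT  vc=[4, 10]
15: 0x52 (blk 10, set 0) → VC-HIT  vc=[4, 8]

OUTCOME = MISS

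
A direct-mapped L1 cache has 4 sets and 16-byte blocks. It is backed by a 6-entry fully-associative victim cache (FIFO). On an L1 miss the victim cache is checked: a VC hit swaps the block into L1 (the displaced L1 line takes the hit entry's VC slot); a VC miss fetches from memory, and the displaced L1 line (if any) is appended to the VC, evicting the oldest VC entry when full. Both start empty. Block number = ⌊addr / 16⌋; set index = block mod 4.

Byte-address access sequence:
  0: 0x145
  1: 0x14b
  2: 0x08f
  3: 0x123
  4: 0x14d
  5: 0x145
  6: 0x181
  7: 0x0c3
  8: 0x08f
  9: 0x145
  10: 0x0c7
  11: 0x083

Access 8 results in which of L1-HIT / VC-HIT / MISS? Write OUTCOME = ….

OUTCOME = VC-HIT

  [0] addr=0x145 blk=20 s=0: MISS | VC []
  [1] addr=0x14b blk=20 s=0: L1-HIT | VC []
  [2] addr=0x8f blk=8 s=0: MISS | VC [20]
  [3] addr=0x123 blk=18 s=2: MISS | VC [20]
  [4] addr=0x14d blk=20 s=0: VC-HIT | VC [8]
  [5] addr=0x145 blk=20 s=0: L1-HIT | VC [8]
  [6] addr=0x181 blk=24 s=0: MISS | VC [8, 20]
  [7] addr=0xc3 blk=12 s=0: MISS | VC [8, 20, 24]
  [8] addr=0x8f blk=8 s=0: VC-HIT | VC [12, 20, 24]
  [9] addr=0x145 blk=20 s=0: VC-HIT | VC [12, 8, 24]
  [10] addr=0xc7 blk=12 s=0: VC-HIT | VC [20, 8, 24]
  [11] addr=0x83 blk=8 s=0: VC-HIT | VC [20, 12, 24]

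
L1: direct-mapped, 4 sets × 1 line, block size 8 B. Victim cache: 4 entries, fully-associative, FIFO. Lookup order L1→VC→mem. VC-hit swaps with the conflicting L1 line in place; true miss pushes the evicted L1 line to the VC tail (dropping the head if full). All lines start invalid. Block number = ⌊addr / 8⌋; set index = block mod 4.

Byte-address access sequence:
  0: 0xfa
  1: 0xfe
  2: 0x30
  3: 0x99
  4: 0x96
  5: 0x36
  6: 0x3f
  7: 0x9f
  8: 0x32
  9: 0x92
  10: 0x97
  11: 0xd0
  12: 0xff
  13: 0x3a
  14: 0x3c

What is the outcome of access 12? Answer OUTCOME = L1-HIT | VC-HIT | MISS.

#0 0xfa→b31/s3 MISS; vc=[]
#1 0xfe→b31/s3 L1-HIT; vc=[]
#2 0x30→b6/s2 MISS; vc=[]
#3 0x99→b19/s3 MISS; vc=[31]
#4 0x96→b18/s2 MISS; vc=[31,6]
#5 0x36→b6/s2 VC-HIT; vc=[31,18]
#6 0x3f→b7/s3 MISS; vc=[31,18,19]
#7 0x9f→b19/s3 VC-HIT; vc=[31,18,7]
#8 0x32→b6/s2 L1-HIT; vc=[31,18,7]
#9 0x92→b18/s2 VC-HIT; vc=[31,6,7]
#10 0x97→b18/s2 L1-HIT; vc=[31,6,7]
#11 0xd0→b26/s2 MISS; vc=[31,6,7,18]
#12 0xff→b31/s3 VC-HIT; vc=[19,6,7,18]
#13 0x3a→b7/s3 VC-HIT; vc=[19,6,31,18]
#14 0x3c→b7/s3 L1-HIT; vc=[19,6,31,18]

OUTCOME = VC-HIT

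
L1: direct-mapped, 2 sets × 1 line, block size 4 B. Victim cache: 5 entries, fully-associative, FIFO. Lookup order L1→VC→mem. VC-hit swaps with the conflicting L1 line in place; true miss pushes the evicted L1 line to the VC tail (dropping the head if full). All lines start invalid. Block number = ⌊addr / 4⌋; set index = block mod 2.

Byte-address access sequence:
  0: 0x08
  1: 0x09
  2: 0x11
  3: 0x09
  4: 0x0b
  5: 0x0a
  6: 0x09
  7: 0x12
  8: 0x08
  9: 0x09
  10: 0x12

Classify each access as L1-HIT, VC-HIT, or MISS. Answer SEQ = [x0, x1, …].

SEQ = [MISS, L1-HIT, MISS, VC-HIT, L1-HIT, L1-HIT, L1-HIT, VC-HIT, VC-HIT, L1-HIT, VC-HIT]

#0 0x8→b2/s0 MISS; vc=[]
#1 0x9→b2/s0 L1-HIT; vc=[]
#2 0x11→b4/s0 MISS; vc=[2]
#3 0x9→b2/s0 VC-HIT; vc=[4]
#4 0xb→b2/s0 L1-HIT; vc=[4]
#5 0xa→b2/s0 L1-HIT; vc=[4]
#6 0x9→b2/s0 L1-HIT; vc=[4]
#7 0x12→b4/s0 VC-HIT; vc=[2]
#8 0x8→b2/s0 VC-HIT; vc=[4]
#9 0x9→b2/s0 L1-HIT; vc=[4]
#10 0x12→b4/s0 VC-HIT; vc=[2]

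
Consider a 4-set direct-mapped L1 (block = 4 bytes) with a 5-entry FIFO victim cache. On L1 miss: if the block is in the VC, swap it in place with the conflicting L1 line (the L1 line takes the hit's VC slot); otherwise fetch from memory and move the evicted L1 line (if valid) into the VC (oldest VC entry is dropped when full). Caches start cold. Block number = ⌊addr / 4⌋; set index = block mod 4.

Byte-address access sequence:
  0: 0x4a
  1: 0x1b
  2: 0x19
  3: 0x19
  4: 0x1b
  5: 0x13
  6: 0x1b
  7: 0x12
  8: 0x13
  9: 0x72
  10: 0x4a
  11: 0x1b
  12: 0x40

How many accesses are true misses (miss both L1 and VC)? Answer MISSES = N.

#0 0x4a→b18/s2 MISS; vc=[]
#1 0x1b→b6/s2 MISS; vc=[18]
#2 0x19→b6/s2 L1-HIT; vc=[18]
#3 0x19→b6/s2 L1-HIT; vc=[18]
#4 0x1b→b6/s2 L1-HIT; vc=[18]
#5 0x13→b4/s0 MISS; vc=[18]
#6 0x1b→b6/s2 L1-HIT; vc=[18]
#7 0x12→b4/s0 L1-HIT; vc=[18]
#8 0x13→b4/s0 L1-HIT; vc=[18]
#9 0x72→b28/s0 MISS; vc=[18,4]
#10 0x4a→b18/s2 VC-HIT; vc=[6,4]
#11 0x1b→b6/s2 VC-HIT; vc=[18,4]
#12 0x40→b16/s0 MISS; vc=[18,4,28]

MISSES = 5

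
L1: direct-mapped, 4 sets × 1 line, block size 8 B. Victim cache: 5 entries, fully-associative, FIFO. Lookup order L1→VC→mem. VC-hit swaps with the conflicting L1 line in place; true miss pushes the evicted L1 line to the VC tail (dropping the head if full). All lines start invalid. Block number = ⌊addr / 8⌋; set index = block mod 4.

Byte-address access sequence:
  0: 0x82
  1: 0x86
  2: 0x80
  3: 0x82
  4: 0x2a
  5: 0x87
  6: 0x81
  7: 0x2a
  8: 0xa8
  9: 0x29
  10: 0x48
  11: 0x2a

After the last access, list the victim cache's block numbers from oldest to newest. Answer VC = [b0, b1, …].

0: 0x82 (blk 16, set 0) → MISS  vc=[]
1: 0x86 (blk 16, set 0) → L1-HIT  vc=[]
2: 0x80 (blk 16, set 0) → L1-HIT  vc=[]
3: 0x82 (blk 16, set 0) → L1-HIT  vc=[]
4: 0x2a (blk 5, set 1) → MISS  vc=[]
5: 0x87 (blk 16, set 0) → L1-HIT  vc=[]
6: 0x81 (blk 16, set 0) → L1-HIT  vc=[]
7: 0x2a (blk 5, set 1) → L1-HIT  vc=[]
8: 0xa8 (blk 21, set 1) → MISS  vc=[5]
9: 0x29 (blk 5, set 1) → VC-HIT  vc=[21]
10: 0x48 (blk 9, set 1) → MISS  vc=[21, 5]
11: 0x2a (blk 5, set 1) → VC-HIT  vc=[21, 9]

VC = [21, 9]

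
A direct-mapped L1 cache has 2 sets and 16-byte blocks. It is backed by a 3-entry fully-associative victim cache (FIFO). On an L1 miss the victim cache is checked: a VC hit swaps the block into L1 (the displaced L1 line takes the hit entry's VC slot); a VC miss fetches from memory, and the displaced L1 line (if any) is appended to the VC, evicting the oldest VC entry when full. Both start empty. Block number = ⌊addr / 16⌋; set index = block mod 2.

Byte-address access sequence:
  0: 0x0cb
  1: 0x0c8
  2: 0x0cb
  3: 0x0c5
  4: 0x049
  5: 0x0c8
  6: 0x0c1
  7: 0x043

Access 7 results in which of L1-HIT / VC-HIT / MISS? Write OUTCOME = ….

OUTCOME = VC-HIT

  [0] addr=0xcb blk=12 s=0: MISS | VC []
  [1] addr=0xc8 blk=12 s=0: L1-HIT | VC []
  [2] addr=0xcb blk=12 s=0: L1-HIT | VC []
  [3] addr=0xc5 blk=12 s=0: L1-HIT | VC []
  [4] addr=0x49 blk=4 s=0: MISS | VC [12]
  [5] addr=0xc8 blk=12 s=0: VC-HIT | VC [4]
  [6] addr=0xc1 blk=12 s=0: L1-HIT | VC [4]
  [7] addr=0x43 blk=4 s=0: VC-HIT | VC [12]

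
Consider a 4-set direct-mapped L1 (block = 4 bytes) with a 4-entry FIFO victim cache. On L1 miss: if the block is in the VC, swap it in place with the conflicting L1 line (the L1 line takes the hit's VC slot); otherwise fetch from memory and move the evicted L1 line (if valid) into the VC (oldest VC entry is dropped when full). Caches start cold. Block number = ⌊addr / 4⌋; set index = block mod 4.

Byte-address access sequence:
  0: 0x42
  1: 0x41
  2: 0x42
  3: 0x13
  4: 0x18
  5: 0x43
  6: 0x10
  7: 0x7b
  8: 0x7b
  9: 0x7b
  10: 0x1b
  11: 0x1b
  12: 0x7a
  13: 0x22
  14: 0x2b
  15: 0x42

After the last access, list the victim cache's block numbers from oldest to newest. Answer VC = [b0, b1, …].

#0 0x42→b16/s0 MISS; vc=[]
#1 0x41→b16/s0 L1-HIT; vc=[]
#2 0x42→b16/s0 L1-HIT; vc=[]
#3 0x13→b4/s0 MISS; vc=[16]
#4 0x18→b6/s2 MISS; vc=[16]
#5 0x43→b16/s0 VC-HIT; vc=[4]
#6 0x10→b4/s0 VC-HIT; vc=[16]
#7 0x7b→b30/s2 MISS; vc=[16,6]
#8 0x7b→b30/s2 L1-HIT; vc=[16,6]
#9 0x7b→b30/s2 L1-HIT; vc=[16,6]
#10 0x1b→b6/s2 VC-HIT; vc=[16,30]
#11 0x1b→b6/s2 L1-HIT; vc=[16,30]
#12 0x7a→b30/s2 VC-HIT; vc=[16,6]
#13 0x22→b8/s0 MISS; vc=[16,6,4]
#14 0x2b→b10/s2 MISS; vc=[16,6,4,30]
#15 0x42→b16/s0 VC-HIT; vc=[8,6,4,30]

VC = [8, 6, 4, 30]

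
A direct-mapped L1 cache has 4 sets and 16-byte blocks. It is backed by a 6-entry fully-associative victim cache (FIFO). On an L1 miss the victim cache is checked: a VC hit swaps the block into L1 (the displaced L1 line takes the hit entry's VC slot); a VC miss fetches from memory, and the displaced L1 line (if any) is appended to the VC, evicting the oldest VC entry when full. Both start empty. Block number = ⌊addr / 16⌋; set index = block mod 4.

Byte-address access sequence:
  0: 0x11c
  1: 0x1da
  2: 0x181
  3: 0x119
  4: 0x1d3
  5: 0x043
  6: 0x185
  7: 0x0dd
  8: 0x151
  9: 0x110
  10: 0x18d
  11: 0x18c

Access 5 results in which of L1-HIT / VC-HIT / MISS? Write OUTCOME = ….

OUTCOME = MISS

  [0] addr=0x11c blk=17 s=1: MISS | VC []
  [1] addr=0x1da blk=29 s=1: MISS | VC [17]
  [2] addr=0x181 blk=24 s=0: MISS | VC [17]
  [3] addr=0x119 blk=17 s=1: VC-HIT | VC [29]
  [4] addr=0x1d3 blk=29 s=1: VC-HIT | VC [17]
  [5] addr=0x43 blk=4 s=0: MISS | VC [17, 24]
  [6] addr=0x185 blk=24 s=0: VC-HIT | VC [17, 4]
  [7] addr=0xdd blk=13 s=1: MISS | VC [17, 4, 29]
  [8] addr=0x151 blk=21 s=1: MISS | VC [17, 4, 29, 13]
  [9] addr=0x110 blk=17 s=1: VC-HIT | VC [21, 4, 29, 13]
  [10] addr=0x18d blk=24 s=0: L1-HIT | VC [21, 4, 29, 13]
  [11] addr=0x18c blk=24 s=0: L1-HIT | VC [21, 4, 29, 13]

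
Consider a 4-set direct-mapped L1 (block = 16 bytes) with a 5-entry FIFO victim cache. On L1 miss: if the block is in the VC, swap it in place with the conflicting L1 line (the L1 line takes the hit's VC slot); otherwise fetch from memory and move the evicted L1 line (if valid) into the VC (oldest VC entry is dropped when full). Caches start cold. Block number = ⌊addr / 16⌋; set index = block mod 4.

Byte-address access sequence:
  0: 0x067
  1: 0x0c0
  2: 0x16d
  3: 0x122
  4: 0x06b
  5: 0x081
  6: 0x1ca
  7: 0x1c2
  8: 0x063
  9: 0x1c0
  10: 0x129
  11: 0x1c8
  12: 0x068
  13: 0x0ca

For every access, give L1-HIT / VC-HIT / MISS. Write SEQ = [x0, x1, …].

  [0] addr=0x67 blk=6 s=2: MISS | VC []
  [1] addr=0xc0 blk=12 s=0: MISS | VC []
  [2] addr=0x16d blk=22 s=2: MISS | VC [6]
  [3] addr=0x122 blk=18 s=2: MISS | VC [6, 22]
  [4] addr=0x6b blk=6 s=2: VC-HIT | VC [18, 22]
  [5] addr=0x81 blk=8 s=0: MISS | VC [18, 22, 12]
  [6] addr=0x1ca blk=28 s=0: MISS | VC [18, 22, 12, 8]
  [7] addr=0x1c2 blk=28 s=0: L1-HIT | VC [18, 22, 12, 8]
  [8] addr=0x63 blk=6 s=2: L1-HIT | VC [18, 22, 12, 8]
  [9] addr=0x1c0 blk=28 s=0: L1-HIT | VC [18, 22, 12, 8]
  [10] addr=0x129 blk=18 s=2: VC-HIT | VC [6, 22, 12, 8]
  [11] addr=0x1c8 blk=28 s=0: L1-HIT | VC [6, 22, 12, 8]
  [12] addr=0x68 blk=6 s=2: VC-HIT | VC [18, 22, 12, 8]
  [13] addr=0xca blk=12 s=0: VC-HIT | VC [18, 22, 28, 8]

SEQ = [MISS, MISS, MISS, MISS, VC-HIT, MISS, MISS, L1-HIT, L1-HIT, L1-HIT, VC-HIT, L1-HIT, VC-HIT, VC-HIT]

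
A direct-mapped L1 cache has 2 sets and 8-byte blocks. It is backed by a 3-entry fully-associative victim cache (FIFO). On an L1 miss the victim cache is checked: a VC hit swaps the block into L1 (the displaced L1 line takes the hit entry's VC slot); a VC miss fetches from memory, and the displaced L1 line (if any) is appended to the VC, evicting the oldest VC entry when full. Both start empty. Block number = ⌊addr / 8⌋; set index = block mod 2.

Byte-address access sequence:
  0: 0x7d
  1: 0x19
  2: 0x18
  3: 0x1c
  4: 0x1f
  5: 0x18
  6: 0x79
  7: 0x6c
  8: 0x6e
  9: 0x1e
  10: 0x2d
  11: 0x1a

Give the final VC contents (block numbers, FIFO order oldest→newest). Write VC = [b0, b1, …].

VC = [13, 15, 5]

#0 0x7d→b15/s1 MISS; vc=[]
#1 0x19→b3/s1 MISS; vc=[15]
#2 0x18→b3/s1 L1-HIT; vc=[15]
#3 0x1c→b3/s1 L1-HIT; vc=[15]
#4 0x1f→b3/s1 L1-HIT; vc=[15]
#5 0x18→b3/s1 L1-HIT; vc=[15]
#6 0x79→b15/s1 VC-HIT; vc=[3]
#7 0x6c→b13/s1 MISS; vc=[3,15]
#8 0x6e→b13/s1 L1-HIT; vc=[3,15]
#9 0x1e→b3/s1 VC-HIT; vc=[13,15]
#10 0x2d→b5/s1 MISS; vc=[13,15,3]
#11 0x1a→b3/s1 VC-HIT; vc=[13,15,5]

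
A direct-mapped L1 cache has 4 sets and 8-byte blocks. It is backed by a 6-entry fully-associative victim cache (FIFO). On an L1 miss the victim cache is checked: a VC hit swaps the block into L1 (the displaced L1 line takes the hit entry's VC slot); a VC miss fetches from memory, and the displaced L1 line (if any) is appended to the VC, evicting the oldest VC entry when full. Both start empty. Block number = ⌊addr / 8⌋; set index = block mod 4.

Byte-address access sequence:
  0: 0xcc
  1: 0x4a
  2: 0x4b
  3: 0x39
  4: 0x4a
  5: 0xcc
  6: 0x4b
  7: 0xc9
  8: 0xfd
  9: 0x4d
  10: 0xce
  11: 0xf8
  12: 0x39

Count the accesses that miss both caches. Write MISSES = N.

#0 0xcc→b25/s1 MISS; vc=[]
#1 0x4a→b9/s1 MISS; vc=[25]
#2 0x4b→b9/s1 L1-HIT; vc=[25]
#3 0x39→b7/s3 MISS; vc=[25]
#4 0x4a→b9/s1 L1-HIT; vc=[25]
#5 0xcc→b25/s1 VC-HIT; vc=[9]
#6 0x4b→b9/s1 VC-HIT; vc=[25]
#7 0xc9→b25/s1 VC-HIT; vc=[9]
#8 0xfd→b31/s3 MISS; vc=[9,7]
#9 0x4d→b9/s1 VC-HIT; vc=[25,7]
#10 0xce→b25/s1 VC-HIT; vc=[9,7]
#11 0xf8→b31/s3 L1-HIT; vc=[9,7]
#12 0x39→b7/s3 VC-HIT; vc=[9,31]

MISSES = 4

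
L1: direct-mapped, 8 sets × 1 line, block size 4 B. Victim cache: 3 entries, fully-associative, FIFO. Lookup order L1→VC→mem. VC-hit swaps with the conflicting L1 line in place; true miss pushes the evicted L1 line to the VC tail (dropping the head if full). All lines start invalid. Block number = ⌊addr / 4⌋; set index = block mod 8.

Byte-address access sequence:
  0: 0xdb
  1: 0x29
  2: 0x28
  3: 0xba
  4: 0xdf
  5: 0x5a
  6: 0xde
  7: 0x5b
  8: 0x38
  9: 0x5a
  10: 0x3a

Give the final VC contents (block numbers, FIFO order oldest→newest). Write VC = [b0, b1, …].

VC = [54, 46, 22]

#0 0xdb→b54/s6 MISS; vc=[]
#1 0x29→b10/s2 MISS; vc=[]
#2 0x28→b10/s2 L1-HIT; vc=[]
#3 0xba→b46/s6 MISS; vc=[54]
#4 0xdf→b55/s7 MISS; vc=[54]
#5 0x5a→b22/s6 MISS; vc=[54,46]
#6 0xde→b55/s7 L1-HIT; vc=[54,46]
#7 0x5b→b22/s6 L1-HIT; vc=[54,46]
#8 0x38→b14/s6 MISS; vc=[54,46,22]
#9 0x5a→b22/s6 VC-HIT; vc=[54,46,14]
#10 0x3a→b14/s6 VC-HIT; vc=[54,46,22]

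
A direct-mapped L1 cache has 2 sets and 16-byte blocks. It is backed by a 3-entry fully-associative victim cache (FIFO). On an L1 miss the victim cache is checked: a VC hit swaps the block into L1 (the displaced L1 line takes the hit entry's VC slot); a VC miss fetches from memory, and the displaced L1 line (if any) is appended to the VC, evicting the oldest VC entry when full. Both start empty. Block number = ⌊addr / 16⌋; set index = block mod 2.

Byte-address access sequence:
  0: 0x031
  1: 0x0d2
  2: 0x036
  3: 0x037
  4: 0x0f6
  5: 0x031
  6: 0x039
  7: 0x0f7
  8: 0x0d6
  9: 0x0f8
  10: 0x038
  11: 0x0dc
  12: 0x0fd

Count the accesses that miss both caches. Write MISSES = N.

0: 0x31 (blk 3, set 1) → MISS  vc=[]
1: 0xd2 (blk 13, set 1) → MISS  vc=[3]
2: 0x36 (blk 3, set 1) → VC-HIT  vc=[13]
3: 0x37 (blk 3, set 1) → L1-HIT  vc=[13]
4: 0xf6 (blk 15, set 1) → MISS  vc=[13, 3]
5: 0x31 (blk 3, set 1) → VC-HIT  vc=[13, 15]
6: 0x39 (blk 3, set 1) → L1-HIT  vc=[13, 15]
7: 0xf7 (blk 15, set 1) → VC-HIT  vc=[13, 3]
8: 0xd6 (blk 13, set 1) → VC-HIT  vc=[15, 3]
9: 0xf8 (blk 15, set 1) → VC-HIT  vc=[13, 3]
10: 0x38 (blk 3, set 1) → VC-HIT  vc=[13, 15]
11: 0xdc (blk 13, set 1) → VC-HIT  vc=[3, 15]
12: 0xfd (blk 15, set 1) → VC-HIT  vc=[3, 13]

MISSES = 3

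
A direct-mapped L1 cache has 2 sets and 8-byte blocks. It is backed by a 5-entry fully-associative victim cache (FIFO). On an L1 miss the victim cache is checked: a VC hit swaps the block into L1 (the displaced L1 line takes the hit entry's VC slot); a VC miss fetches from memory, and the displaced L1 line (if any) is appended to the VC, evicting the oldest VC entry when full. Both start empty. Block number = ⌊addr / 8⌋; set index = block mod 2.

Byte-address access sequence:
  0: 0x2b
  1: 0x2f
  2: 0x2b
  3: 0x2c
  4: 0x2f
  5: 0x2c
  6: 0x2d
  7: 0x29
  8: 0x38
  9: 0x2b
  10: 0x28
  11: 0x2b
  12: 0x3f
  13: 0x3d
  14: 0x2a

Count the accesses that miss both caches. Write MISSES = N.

MISSES = 2

#0 0x2b→b5/s1 MISS; vc=[]
#1 0x2f→b5/s1 L1-HIT; vc=[]
#2 0x2b→b5/s1 L1-HIT; vc=[]
#3 0x2c→b5/s1 L1-HIT; vc=[]
#4 0x2f→b5/s1 L1-HIT; vc=[]
#5 0x2c→b5/s1 L1-HIT; vc=[]
#6 0x2d→b5/s1 L1-HIT; vc=[]
#7 0x29→b5/s1 L1-HIT; vc=[]
#8 0x38→b7/s1 MISS; vc=[5]
#9 0x2b→b5/s1 VC-HIT; vc=[7]
#10 0x28→b5/s1 L1-HIT; vc=[7]
#11 0x2b→b5/s1 L1-HIT; vc=[7]
#12 0x3f→b7/s1 VC-HIT; vc=[5]
#13 0x3d→b7/s1 L1-HIT; vc=[5]
#14 0x2a→b5/s1 VC-HIT; vc=[7]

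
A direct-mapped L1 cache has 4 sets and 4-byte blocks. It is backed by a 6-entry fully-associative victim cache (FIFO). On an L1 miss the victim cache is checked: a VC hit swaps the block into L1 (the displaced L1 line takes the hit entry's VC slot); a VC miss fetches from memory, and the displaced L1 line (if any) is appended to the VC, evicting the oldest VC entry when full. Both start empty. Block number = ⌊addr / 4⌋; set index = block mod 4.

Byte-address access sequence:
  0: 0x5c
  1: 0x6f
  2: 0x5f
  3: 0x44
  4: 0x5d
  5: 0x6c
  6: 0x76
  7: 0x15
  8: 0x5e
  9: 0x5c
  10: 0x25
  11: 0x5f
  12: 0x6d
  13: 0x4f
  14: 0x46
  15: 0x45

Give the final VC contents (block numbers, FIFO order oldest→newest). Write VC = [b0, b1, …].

  [0] addr=0x5c blk=23 s=3: MISS | VC []
  [1] addr=0x6f blk=27 s=3: MISS | VC [23]
  [2] addr=0x5f blk=23 s=3: VC-HIT | VC [27]
  [3] addr=0x44 blk=17 s=1: MISS | VC [27]
  [4] addr=0x5d blk=23 s=3: L1-HIT | VC [27]
  [5] addr=0x6c blk=27 s=3: VC-HIT | VC [23]
  [6] addr=0x76 blk=29 s=1: MISS | VC [23, 17]
  [7] addr=0x15 blk=5 s=1: MISS | VC [23, 17, 29]
  [8] addr=0x5e blk=23 s=3: VC-HIT | VC [27, 17, 29]
  [9] addr=0x5c blk=23 s=3: L1-HIT | VC [27, 17, 29]
  [10] addr=0x25 blk=9 s=1: MISS | VC [27, 17, 29, 5]
  [11] addr=0x5f blk=23 s=3: L1-HIT | VC [27, 17, 29, 5]
  [12] addr=0x6d blk=27 s=3: VC-HIT | VC [23, 17, 29, 5]
  [13] addr=0x4f blk=19 s=3: MISS | VC [23, 17, 29, 5, 27]
  [14] addr=0x46 blk=17 s=1: VC-HIT | VC [23, 9, 29, 5, 27]
  [15] addr=0x45 blk=17 s=1: L1-HIT | VC [23, 9, 29, 5, 27]

VC = [23, 9, 29, 5, 27]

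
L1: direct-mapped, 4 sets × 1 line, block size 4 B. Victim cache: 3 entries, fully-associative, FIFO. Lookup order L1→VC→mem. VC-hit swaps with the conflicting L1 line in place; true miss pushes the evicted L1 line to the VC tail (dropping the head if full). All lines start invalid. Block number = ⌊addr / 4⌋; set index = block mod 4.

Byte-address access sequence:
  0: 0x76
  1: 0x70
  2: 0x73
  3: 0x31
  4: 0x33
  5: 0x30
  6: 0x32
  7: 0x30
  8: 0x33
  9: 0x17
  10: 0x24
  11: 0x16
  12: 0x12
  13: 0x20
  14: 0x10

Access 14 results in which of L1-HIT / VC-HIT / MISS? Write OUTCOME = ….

#0 0x76→b29/s1 MISS; vc=[]
#1 0x70→b28/s0 MISS; vc=[]
#2 0x73→b28/s0 L1-HIT; vc=[]
#3 0x31→b12/s0 MISS; vc=[28]
#4 0x33→b12/s0 L1-HIT; vc=[28]
#5 0x30→b12/s0 L1-HIT; vc=[28]
#6 0x32→b12/s0 L1-HIT; vc=[28]
#7 0x30→b12/s0 L1-HIT; vc=[28]
#8 0x33→b12/s0 L1-HIT; vc=[28]
#9 0x17→b5/s1 MISS; vc=[28,29]
#10 0x24→b9/s1 MISS; vc=[28,29,5]
#11 0x16→b5/s1 VC-HIT; vc=[28,29,9]
#12 0x12→b4/s0 MISS; vc=[29,9,12]
#13 0x20→b8/s0 MISS; vc=[9,12,4]
#14 0x10→b4/s0 VC-HIT; vc=[9,12,8]

OUTCOME = VC-HIT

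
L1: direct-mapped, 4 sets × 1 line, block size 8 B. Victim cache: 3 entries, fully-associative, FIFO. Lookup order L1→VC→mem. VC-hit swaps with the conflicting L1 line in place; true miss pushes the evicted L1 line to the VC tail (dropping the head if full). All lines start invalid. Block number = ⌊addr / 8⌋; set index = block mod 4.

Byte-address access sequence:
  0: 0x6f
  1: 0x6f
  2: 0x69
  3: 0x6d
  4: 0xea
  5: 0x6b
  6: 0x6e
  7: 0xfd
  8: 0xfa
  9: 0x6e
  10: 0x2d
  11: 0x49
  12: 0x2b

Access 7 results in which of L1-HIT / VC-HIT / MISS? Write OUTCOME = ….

0: 0x6f (blk 13, set 1) → MISS  vc=[]
1: 0x6f (blk 13, set 1) → L1-HIT  vc=[]
2: 0x69 (blk 13, set 1) → L1-HIT  vc=[]
3: 0x6d (blk 13, set 1) → L1-HIT  vc=[]
4: 0xea (blk 29, set 1) → MISS  vc=[13]
5: 0x6b (blk 13, set 1) → VC-HIT  vc=[29]
6: 0x6e (blk 13, set 1) → L1-HIT  vc=[29]
7: 0xfd (blk 31, set 3) → MISS  vc=[29]
8: 0xfa (blk 31, set 3) → L1-HIT  vc=[29]
9: 0x6e (blk 13, set 1) → L1-HIT  vc=[29]
10: 0x2d (blk 5, set 1) → MISS  vc=[29, 13]
11: 0x49 (blk 9, set 1) → MISS  vc=[29, 13, 5]
12: 0x2b (blk 5, set 1) → VC-HIT  vc=[29, 13, 9]

OUTCOME = MISS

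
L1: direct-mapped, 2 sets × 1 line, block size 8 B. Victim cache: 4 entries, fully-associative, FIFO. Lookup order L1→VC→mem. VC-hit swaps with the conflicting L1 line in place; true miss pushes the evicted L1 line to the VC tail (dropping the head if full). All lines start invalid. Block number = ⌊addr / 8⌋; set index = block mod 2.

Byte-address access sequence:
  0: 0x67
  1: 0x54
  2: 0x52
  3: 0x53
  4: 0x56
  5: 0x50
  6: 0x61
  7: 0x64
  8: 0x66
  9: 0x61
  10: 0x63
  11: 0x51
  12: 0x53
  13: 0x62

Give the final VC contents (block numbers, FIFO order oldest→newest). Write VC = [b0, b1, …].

VC = [10]

  [0] addr=0x67 blk=12 s=0: MISS | VC []
  [1] addr=0x54 blk=10 s=0: MISS | VC [12]
  [2] addr=0x52 blk=10 s=0: L1-HIT | VC [12]
  [3] addr=0x53 blk=10 s=0: L1-HIT | VC [12]
  [4] addr=0x56 blk=10 s=0: L1-HIT | VC [12]
  [5] addr=0x50 blk=10 s=0: L1-HIT | VC [12]
  [6] addr=0x61 blk=12 s=0: VC-HIT | VC [10]
  [7] addr=0x64 blk=12 s=0: L1-HIT | VC [10]
  [8] addr=0x66 blk=12 s=0: L1-HIT | VC [10]
  [9] addr=0x61 blk=12 s=0: L1-HIT | VC [10]
  [10] addr=0x63 blk=12 s=0: L1-HIT | VC [10]
  [11] addr=0x51 blk=10 s=0: VC-HIT | VC [12]
  [12] addr=0x53 blk=10 s=0: L1-HIT | VC [12]
  [13] addr=0x62 blk=12 s=0: VC-HIT | VC [10]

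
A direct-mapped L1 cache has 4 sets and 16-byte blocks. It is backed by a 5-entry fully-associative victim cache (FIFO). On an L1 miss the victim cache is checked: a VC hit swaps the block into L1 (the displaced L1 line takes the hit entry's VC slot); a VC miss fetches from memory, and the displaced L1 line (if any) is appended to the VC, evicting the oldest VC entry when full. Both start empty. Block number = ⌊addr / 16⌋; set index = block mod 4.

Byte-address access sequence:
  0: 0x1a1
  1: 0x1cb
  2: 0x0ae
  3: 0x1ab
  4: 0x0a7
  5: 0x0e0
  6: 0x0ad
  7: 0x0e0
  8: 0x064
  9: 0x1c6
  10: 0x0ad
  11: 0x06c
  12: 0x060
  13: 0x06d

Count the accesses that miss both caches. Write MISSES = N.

0: 0x1a1 (blk 26, set 2) → MISS  vc=[]
1: 0x1cb (blk 28, set 0) → MISS  vc=[]
2: 0xae (blk 10, set 2) → MISS  vc=[26]
3: 0x1ab (blk 26, set 2) → VC-HIT  vc=[10]
4: 0xa7 (blk 10, set 2) → VC-HIT  vc=[26]
5: 0xe0 (blk 14, set 2) → MISS  vc=[26, 10]
6: 0xad (blk 10, set 2) → VC-HIT  vc=[26, 14]
7: 0xe0 (blk 14, set 2) → VC-HIT  vc=[26, 10]
8: 0x64 (blk 6, set 2) → MISS  vc=[26, 10, 14]
9: 0x1c6 (blk 28, set 0) → L1-HIT  vc=[26, 10, 14]
10: 0xad (blk 10, set 2) → VC-HIT  vc=[26, 6, 14]
11: 0x6c (blk 6, set 2) → VC-HIT  vc=[26, 10, 14]
12: 0x60 (blk 6, set 2) → L1-HIT  vc=[26, 10, 14]
13: 0x6d (blk 6, set 2) → L1-HIT  vc=[26, 10, 14]

MISSES = 5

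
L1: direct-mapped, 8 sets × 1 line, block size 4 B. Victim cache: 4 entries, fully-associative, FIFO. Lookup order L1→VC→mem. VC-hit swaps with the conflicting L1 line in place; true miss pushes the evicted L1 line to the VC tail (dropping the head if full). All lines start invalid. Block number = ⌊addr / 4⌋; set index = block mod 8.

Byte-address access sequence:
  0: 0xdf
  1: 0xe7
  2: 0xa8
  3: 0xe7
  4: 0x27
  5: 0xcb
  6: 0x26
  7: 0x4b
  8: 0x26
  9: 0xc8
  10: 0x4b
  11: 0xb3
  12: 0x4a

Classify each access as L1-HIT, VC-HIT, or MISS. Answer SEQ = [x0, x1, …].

0: 0xdf (blk 55, set 7) → MISS  vc=[]
1: 0xe7 (blk 57, set 1) → MISS  vc=[]
2: 0xa8 (blk 42, set 2) → MISS  vc=[]
3: 0xe7 (blk 57, set 1) → L1-HIT  vc=[]
4: 0x27 (blk 9, set 1) → MISS  vc=[57]
5: 0xcb (blk 50, set 2) → MISS  vc=[57, 42]
6: 0x26 (blk 9, set 1) → L1-HIT  vc=[57, 42]
7: 0x4b (blk 18, set 2) → MISS  vc=[57, 42, 50]
8: 0x26 (blk 9, set 1) → L1-HIT  vc=[57, 42, 50]
9: 0xc8 (blk 50, set 2) → VC-HIT  vc=[57, 42, 18]
10: 0x4b (blk 18, set 2) → VC-HIT  vc=[57, 42, 50]
11: 0xb3 (blk 44, set 4) → MISS  vc=[57, 42, 50]
12: 0x4a (blk 18, set 2) → L1-HIT  vc=[57, 42, 50]

SEQ = [MISS, MISS, MISS, L1-HIT, MISS, MISS, L1-HIT, MISS, L1-HIT, VC-HIT, VC-HIT, MISS, L1-HIT]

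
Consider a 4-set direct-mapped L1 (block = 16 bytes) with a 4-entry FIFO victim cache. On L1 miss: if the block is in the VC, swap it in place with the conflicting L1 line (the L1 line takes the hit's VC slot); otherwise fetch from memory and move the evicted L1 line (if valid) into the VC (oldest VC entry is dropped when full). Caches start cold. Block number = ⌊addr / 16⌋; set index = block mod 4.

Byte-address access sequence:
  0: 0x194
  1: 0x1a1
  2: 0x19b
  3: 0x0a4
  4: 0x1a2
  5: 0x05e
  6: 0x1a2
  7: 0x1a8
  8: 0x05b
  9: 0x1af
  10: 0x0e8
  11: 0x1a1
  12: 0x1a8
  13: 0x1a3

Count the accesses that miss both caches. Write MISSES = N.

MISSES = 5

  [0] addr=0x194 blk=25 s=1: MISS | VC []
  [1] addr=0x1a1 blk=26 s=2: MISS | VC []
  [2] addr=0x19b blk=25 s=1: L1-HIT | VC []
  [3] addr=0xa4 blk=10 s=2: MISS | VC [26]
  [4] addr=0x1a2 blk=26 s=2: VC-HIT | VC [10]
  [5] addr=0x5e blk=5 s=1: MISS | VC [10, 25]
  [6] addr=0x1a2 blk=26 s=2: L1-HIT | VC [10, 25]
  [7] addr=0x1a8 blk=26 s=2: L1-HIT | VC [10, 25]
  [8] addr=0x5b blk=5 s=1: L1-HIT | VC [10, 25]
  [9] addr=0x1af blk=26 s=2: L1-HIT | VC [10, 25]
  [10] addr=0xe8 blk=14 s=2: MISS | VC [10, 25, 26]
  [11] addr=0x1a1 blk=26 s=2: VC-HIT | VC [10, 25, 14]
  [12] addr=0x1a8 blk=26 s=2: L1-HIT | VC [10, 25, 14]
  [13] addr=0x1a3 blk=26 s=2: L1-HIT | VC [10, 25, 14]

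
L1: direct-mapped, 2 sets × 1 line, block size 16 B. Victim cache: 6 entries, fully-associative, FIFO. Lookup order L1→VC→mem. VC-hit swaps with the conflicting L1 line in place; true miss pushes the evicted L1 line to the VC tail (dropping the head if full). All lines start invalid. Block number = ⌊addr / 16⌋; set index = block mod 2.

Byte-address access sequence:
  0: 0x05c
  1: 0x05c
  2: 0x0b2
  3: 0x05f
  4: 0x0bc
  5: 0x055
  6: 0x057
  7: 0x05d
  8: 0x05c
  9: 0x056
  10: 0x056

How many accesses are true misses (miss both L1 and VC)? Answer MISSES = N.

MISSES = 2

0: 0x5c (blk 5, set 1) → MISS  vc=[]
1: 0x5c (blk 5, set 1) → L1-HIT  vc=[]
2: 0xb2 (blk 11, set 1) → MISS  vc=[5]
3: 0x5f (blk 5, set 1) → VC-HIT  vc=[11]
4: 0xbc (blk 11, set 1) → VC-HIT  vc=[5]
5: 0x55 (blk 5, set 1) → VC-HIT  vc=[11]
6: 0x57 (blk 5, set 1) → L1-HIT  vc=[11]
7: 0x5d (blk 5, set 1) → L1-HIT  vc=[11]
8: 0x5c (blk 5, set 1) → L1-HIT  vc=[11]
9: 0x56 (blk 5, set 1) → L1-HIT  vc=[11]
10: 0x56 (blk 5, set 1) → L1-HIT  vc=[11]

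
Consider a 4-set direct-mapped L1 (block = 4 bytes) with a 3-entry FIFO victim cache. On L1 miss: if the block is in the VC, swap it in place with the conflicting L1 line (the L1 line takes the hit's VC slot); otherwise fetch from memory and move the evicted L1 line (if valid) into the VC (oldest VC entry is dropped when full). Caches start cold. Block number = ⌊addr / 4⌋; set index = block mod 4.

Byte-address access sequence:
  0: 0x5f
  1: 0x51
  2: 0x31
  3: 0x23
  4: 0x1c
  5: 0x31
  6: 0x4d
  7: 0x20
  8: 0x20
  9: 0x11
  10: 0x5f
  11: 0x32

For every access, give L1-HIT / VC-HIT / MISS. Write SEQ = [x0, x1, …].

#0 0x5f→b23/s3 MISS; vc=[]
#1 0x51→b20/s0 MISS; vc=[]
#2 0x31→b12/s0 MISS; vc=[20]
#3 0x23→b8/s0 MISS; vc=[20,12]
#4 0x1c→b7/s3 MISS; vc=[20,12,23]
#5 0x31→b12/s0 VC-HIT; vc=[20,8,23]
#6 0x4d→b19/s3 MISS; vc=[8,23,7]
#7 0x20→b8/s0 VC-HIT; vc=[12,23,7]
#8 0x20→b8/s0 L1-HIT; vc=[12,23,7]
#9 0x11→b4/s0 MISS; vc=[23,7,8]
#10 0x5f→b23/s3 VC-HIT; vc=[19,7,8]
#11 0x32→b12/s0 MISS; vc=[7,8,4]

SEQ = [MISS, MISS, MISS, MISS, MISS, VC-HIT, MISS, VC-HIT, L1-HIT, MISS, VC-HIT, MISS]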